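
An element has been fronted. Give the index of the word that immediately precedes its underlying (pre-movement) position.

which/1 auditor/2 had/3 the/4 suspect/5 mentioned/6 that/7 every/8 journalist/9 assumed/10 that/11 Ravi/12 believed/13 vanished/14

13

The displaced element is "which auditor" (word 2).
It is linked across 3 clause boundaries (that → that → Ø).
It functions as the subject of "vanished", so the gap sits immediately after word 13 ("believed").
Base order: The suspect had mentioned that every journalist assumed that Ravi believed that which auditor vanished.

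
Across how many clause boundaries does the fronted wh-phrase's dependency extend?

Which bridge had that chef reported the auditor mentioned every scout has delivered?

2

"which bridge" is extracted from the object of "delivered".
Boundaries crossed, outermost first: [Ø], [Ø] — 2 in total.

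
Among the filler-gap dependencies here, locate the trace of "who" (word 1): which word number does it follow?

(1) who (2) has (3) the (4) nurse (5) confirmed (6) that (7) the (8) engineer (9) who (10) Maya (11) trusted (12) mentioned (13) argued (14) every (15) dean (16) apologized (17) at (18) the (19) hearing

12

The displaced element is "who" (word 1).
It is linked across 2 clause boundaries (that → Ø).
It functions as the subject of "argued", so the gap sits immediately after word 12 ("mentioned").
Base order: The nurse has confirmed that the engineer who Maya trusted mentioned who argued every dean apologized at the hearing.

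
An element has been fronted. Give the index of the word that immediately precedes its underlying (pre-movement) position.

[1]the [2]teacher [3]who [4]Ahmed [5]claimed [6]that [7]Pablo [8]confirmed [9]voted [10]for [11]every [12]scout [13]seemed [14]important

8

The displaced element is "the teacher" (word 2).
It is linked across 2 clause boundaries (that → Ø).
It functions as the subject of "voted", so the gap sits immediately after word 8 ("confirmed").
Base order: Ahmed claimed that Pablo confirmed that the teacher voted for every scout.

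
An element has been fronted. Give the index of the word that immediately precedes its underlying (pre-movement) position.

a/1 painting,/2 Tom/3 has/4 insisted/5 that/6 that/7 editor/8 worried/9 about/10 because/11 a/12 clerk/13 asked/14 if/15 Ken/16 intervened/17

The displaced element is "a painting" (word 2).
It is linked across 1 clause boundary (that).
It functions as the object of the preposition "about" of "worried", so the gap sits immediately after word 10 ("about").
Base order: Tom has insisted that that editor worried about a painting because a clerk asked if Ken intervened.

10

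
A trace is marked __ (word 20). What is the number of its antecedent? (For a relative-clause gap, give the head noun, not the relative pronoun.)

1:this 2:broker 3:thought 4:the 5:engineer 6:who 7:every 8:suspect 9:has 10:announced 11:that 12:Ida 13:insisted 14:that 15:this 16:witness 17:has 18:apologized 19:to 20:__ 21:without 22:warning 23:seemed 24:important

5

The gap at 20 is the prepositional object of "apologized", inside a relative clause.
The relative pronoun is "who" (word 6); it is bound by the head noun immediately before it.
Its filler is the head noun "engineer", at word 5.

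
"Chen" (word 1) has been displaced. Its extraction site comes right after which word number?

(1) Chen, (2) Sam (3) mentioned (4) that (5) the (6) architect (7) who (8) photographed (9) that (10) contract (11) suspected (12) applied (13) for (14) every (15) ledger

The displaced element is "Chen" (word 1).
It is linked across 2 clause boundaries (that → Ø).
It functions as the subject of "applied", so the gap sits immediately after word 11 ("suspected").
Base order: Sam mentioned that the architect who photographed that contract suspected that Chen applied for every ledger.

11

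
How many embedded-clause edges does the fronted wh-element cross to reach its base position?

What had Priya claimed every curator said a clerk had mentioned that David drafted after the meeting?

"what" is extracted from the object of "drafted".
Boundaries crossed, outermost first: [Ø], [Ø], [that] — 3 in total.

3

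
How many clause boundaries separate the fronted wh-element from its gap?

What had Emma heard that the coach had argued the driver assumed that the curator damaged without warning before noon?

3

"what" is extracted from the object of "damaged".
Boundaries crossed, outermost first: [that], [Ø], [that] — 3 in total.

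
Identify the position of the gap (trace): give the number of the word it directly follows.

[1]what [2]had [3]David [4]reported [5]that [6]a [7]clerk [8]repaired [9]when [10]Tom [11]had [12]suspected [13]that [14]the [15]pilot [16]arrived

8

The displaced element is "what" (word 1).
It is linked across 1 clause boundary (that).
It functions as the direct object of "repaired", so the gap sits immediately after word 8 ("repaired").
Base order: David had reported that a clerk repaired what when Tom had suspected that the pilot arrived.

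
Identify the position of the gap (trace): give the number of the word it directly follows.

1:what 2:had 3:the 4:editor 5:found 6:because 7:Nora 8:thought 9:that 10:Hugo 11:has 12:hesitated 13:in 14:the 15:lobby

The displaced element is "what" (word 1).
It functions as the direct object of "found", so the gap sits immediately after word 5 ("found").
Base order: The editor had found what because Nora thought that Hugo has hesitated in the lobby.

5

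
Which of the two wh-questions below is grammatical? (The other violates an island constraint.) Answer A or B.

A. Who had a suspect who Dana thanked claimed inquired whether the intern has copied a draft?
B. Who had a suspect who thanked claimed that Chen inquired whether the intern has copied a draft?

In B, the wh-phrase is extracted from inside a complex-NP island (relative clause) (introduced by "who"), which blocks movement.
In A, the extraction path crosses only that-complement boundaries, which are transparent.
So A is grammatical.

A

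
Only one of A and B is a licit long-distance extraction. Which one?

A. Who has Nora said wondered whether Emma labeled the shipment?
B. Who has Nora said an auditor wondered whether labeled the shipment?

In B, the wh-phrase is extracted from inside a wh-island (introduced by "whether"), which blocks movement.
In A, the extraction path crosses only that-complement boundaries, which are transparent.
So A is grammatical.

A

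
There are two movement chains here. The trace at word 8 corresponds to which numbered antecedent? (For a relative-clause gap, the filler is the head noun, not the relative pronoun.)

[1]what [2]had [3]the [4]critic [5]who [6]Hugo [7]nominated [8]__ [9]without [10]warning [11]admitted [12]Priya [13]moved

4

The marked gap is inside the relative clause, the direct object of "nominated".
Its filler is the head noun "critic" (via "who"), at word 4.
(The other dependency links word 1 to a gap after word 13.)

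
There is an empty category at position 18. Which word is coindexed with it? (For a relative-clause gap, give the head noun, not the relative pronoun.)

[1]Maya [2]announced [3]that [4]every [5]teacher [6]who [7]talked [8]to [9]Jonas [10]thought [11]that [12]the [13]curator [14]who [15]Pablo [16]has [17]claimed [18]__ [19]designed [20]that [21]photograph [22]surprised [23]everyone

13

The gap at 18 is the subject of "designed", inside a relative clause.
The relative pronoun is "who" (word 14); it is bound by the head noun immediately before it.
Its filler is the head noun "curator", at word 13.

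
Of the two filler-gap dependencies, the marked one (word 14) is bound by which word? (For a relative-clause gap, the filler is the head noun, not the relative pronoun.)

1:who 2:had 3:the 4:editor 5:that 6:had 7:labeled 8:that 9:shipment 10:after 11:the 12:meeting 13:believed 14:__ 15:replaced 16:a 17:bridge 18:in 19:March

The marked gap is the subject of "replaced".
Its filler is the fronted wh-phrase "who", at word 1.
(The other dependency links word 4 to a gap after word 5.)

1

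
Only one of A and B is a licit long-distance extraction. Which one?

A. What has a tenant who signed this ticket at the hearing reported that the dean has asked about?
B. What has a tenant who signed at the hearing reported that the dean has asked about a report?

In B, the wh-phrase is extracted from inside a complex-NP island (relative clause) (introduced by "who"), which blocks movement.
In A, the extraction path crosses only that-complement boundaries, which are transparent.
So A is grammatical.

A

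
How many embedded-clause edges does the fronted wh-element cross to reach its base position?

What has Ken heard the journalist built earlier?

"what" is extracted from the object of "built".
Boundaries crossed, outermost first: [Ø] — 1 in total.

1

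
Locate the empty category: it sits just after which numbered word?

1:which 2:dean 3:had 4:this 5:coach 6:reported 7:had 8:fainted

6

The displaced element is "which dean" (word 2).
It is linked across 1 clause boundary (Ø).
It functions as the subject of "fainted", so the gap sits immediately after word 6 ("reported").
Base order: This coach had reported that which dean had fainted.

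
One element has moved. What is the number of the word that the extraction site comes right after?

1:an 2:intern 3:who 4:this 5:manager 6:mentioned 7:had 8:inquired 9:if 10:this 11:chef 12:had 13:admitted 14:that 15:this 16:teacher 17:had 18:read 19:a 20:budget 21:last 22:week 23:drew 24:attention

6

The displaced element is "an intern" (word 2).
It is linked across 1 clause boundary (Ø).
It functions as the subject of "inquired", so the gap sits immediately after word 6 ("mentioned").
Base order: This manager mentioned that an intern had inquired if this chef had admitted that this teacher had read a budget last week.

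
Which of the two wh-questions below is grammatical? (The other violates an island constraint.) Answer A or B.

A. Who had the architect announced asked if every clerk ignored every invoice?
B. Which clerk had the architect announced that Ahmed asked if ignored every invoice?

In B, the wh-phrase is extracted from inside a wh-island (introduced by "if"), which blocks movement.
In A, the extraction path crosses only that-complement boundaries, which are transparent.
So A is grammatical.

A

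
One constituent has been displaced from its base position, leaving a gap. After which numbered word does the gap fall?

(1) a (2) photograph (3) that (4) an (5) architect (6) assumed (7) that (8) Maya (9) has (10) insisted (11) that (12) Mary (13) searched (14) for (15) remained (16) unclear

The displaced element is "a photograph" (word 2).
It is linked across 2 clause boundaries (that → that).
It functions as the object of the preposition "for" of "searched", so the gap sits immediately after word 14 ("for").
Base order: An architect assumed that Maya has insisted that Mary searched for a photograph.

14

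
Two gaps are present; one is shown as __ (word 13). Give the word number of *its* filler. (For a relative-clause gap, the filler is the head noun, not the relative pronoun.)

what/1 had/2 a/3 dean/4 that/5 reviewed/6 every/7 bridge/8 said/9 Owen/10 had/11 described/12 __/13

1

The marked gap is the direct object of "described".
Its filler is the fronted wh-phrase "what", at word 1.
(The other dependency links word 4 to a gap after word 5.)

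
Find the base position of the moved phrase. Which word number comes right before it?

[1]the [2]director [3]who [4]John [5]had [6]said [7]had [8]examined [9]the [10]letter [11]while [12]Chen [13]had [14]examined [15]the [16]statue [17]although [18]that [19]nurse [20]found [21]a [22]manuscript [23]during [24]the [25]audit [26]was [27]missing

6

The displaced element is "the director" (word 2).
It is linked across 1 clause boundary (Ø).
It functions as the subject of "examined", so the gap sits immediately after word 6 ("said").
Base order: John had said that the director had examined the letter while Chen had examined the statue although that nurse found a manuscript during the audit.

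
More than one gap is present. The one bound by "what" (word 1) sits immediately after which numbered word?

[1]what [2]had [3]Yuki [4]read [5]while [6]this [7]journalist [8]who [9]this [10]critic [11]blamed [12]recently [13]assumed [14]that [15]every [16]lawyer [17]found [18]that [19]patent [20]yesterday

4

The displaced element is "what" (word 1).
It functions as the direct object of "read", so the gap sits immediately after word 4 ("read").
Base order: Yuki had read what while this journalist who this critic blamed recently assumed that every lawyer found that patent yesterday.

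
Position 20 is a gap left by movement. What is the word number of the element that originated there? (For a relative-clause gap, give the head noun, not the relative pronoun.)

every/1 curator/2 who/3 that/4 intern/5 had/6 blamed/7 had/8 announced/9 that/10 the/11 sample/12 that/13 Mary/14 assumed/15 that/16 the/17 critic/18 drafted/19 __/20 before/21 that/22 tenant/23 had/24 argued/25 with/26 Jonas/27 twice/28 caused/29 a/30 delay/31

12

The gap at 20 is the object of "drafted", inside a relative clause.
The relative pronoun is "that" (word 13); it is bound by the head noun immediately before it.
Its filler is the head noun "sample", at word 12.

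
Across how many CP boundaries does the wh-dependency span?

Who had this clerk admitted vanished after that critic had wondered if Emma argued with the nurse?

"who" is extracted from the subject of "vanished".
Boundaries crossed, outermost first: [Ø] — 1 in total.

1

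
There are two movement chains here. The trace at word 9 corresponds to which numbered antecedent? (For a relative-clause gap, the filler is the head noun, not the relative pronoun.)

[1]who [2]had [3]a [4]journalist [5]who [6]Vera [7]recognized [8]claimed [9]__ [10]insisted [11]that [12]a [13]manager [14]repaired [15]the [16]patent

1

The marked gap is the subject of "insisted".
Its filler is the fronted wh-phrase "who", at word 1.
(The other dependency links word 4 to a gap after word 7.)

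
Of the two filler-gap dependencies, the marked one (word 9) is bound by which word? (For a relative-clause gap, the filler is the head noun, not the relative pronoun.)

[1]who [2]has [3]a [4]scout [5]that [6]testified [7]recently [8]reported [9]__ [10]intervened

The marked gap is the subject of "intervened".
Its filler is the fronted wh-phrase "who", at word 1.
(The other dependency links word 4 to a gap after word 5.)

1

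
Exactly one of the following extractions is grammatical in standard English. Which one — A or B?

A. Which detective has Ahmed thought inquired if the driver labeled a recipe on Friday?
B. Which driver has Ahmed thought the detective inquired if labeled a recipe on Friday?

A

In B, the wh-phrase is extracted from inside a wh-island (introduced by "if"), which blocks movement.
In A, the extraction path crosses only that-complement boundaries, which are transparent.
So A is grammatical.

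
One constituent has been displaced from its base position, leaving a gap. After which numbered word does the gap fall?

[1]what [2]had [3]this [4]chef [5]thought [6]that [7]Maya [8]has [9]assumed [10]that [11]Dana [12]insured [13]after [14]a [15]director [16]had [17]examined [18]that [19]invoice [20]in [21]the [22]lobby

12

The displaced element is "what" (word 1).
It is linked across 2 clause boundaries (that → that).
It functions as the direct object of "insured", so the gap sits immediately after word 12 ("insured").
Base order: This chef had thought that Maya has assumed that Dana insured what after a director had examined that invoice in the lobby.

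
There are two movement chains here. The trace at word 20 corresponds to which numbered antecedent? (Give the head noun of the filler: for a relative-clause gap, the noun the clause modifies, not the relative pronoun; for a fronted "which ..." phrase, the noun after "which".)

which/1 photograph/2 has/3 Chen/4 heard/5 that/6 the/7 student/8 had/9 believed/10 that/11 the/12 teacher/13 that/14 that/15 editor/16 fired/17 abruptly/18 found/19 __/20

The marked gap is the direct object of "found".
Its filler is the fronted wh-phrase "which photograph", at word 2.
(The other dependency links word 13 to a gap after word 17.)

2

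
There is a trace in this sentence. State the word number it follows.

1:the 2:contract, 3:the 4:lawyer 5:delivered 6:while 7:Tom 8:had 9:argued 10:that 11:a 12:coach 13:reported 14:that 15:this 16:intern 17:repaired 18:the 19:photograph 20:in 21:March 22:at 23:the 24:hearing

5

The displaced element is "the contract" (word 2).
It functions as the direct object of "delivered", so the gap sits immediately after word 5 ("delivered").
Base order: The lawyer delivered the contract while Tom had argued that a coach reported that this intern repaired the photograph in March at the hearing.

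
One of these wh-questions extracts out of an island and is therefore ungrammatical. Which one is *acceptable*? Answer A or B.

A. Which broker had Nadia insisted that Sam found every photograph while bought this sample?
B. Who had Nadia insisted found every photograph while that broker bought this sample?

In A, the wh-phrase is extracted from inside an adjunct island (introduced by "while"), which blocks movement.
In B, the extraction path crosses only that-complement boundaries, which are transparent.
So B is grammatical.

B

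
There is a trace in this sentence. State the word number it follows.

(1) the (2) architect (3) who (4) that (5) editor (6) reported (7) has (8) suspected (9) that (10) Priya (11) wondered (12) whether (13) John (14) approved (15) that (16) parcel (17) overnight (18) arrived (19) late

6

The displaced element is "the architect" (word 2).
It is linked across 1 clause boundary (Ø).
It functions as the subject of "suspected", so the gap sits immediately after word 6 ("reported").
Base order: That editor reported that the architect has suspected that Priya wondered whether John approved that parcel overnight.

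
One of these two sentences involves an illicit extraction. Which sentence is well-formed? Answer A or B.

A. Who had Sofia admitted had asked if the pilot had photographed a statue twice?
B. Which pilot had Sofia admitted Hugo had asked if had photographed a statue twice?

A

In B, the wh-phrase is extracted from inside a wh-island (introduced by "if"), which blocks movement.
In A, the extraction path crosses only that-complement boundaries, which are transparent.
So A is grammatical.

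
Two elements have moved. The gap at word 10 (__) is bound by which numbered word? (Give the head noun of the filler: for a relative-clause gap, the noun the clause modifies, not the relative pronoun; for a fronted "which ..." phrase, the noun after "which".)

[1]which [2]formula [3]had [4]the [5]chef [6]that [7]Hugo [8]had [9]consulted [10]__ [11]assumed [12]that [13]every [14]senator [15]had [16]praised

The marked gap is inside the relative clause, the direct object of "consulted".
Its filler is the head noun "chef" (via "that"), at word 5.
(The other dependency links word 2 to a gap after word 16.)

5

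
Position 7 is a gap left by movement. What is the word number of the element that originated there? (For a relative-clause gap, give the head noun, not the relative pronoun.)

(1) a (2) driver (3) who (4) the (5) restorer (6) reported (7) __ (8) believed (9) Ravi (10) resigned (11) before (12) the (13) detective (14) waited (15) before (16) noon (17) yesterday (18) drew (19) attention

2

The gap at 7 is the subject of "believed", inside a relative clause.
The relative pronoun is "who" (word 3); it is bound by the head noun immediately before it.
Its filler is the head noun "driver", at word 2.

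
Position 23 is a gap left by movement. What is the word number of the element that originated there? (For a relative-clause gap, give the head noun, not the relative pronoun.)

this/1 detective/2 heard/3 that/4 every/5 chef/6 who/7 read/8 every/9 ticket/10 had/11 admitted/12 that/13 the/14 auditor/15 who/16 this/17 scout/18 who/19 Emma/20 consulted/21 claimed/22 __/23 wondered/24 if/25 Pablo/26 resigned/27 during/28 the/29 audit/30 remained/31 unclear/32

15

The gap at 23 is the subject of "wondered", inside a relative clause.
The relative pronoun is "who" (word 16); it is bound by the head noun immediately before it.
Its filler is the head noun "auditor", at word 15.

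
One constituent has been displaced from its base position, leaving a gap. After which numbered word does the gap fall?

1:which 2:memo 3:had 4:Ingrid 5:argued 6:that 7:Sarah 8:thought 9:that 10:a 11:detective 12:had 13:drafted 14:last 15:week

The displaced element is "which memo" (word 2).
It is linked across 2 clause boundaries (that → that).
It functions as the direct object of "drafted", so the gap sits immediately after word 13 ("drafted").
Base order: Ingrid had argued that Sarah thought that a detective had drafted which memo last week.

13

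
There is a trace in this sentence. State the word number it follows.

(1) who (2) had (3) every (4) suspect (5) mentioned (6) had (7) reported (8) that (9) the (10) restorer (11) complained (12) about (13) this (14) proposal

The displaced element is "who" (word 1).
It is linked across 1 clause boundary (Ø).
It functions as the subject of "reported", so the gap sits immediately after word 5 ("mentioned").
Base order: Every suspect had mentioned that who had reported that the restorer complained about this proposal.

5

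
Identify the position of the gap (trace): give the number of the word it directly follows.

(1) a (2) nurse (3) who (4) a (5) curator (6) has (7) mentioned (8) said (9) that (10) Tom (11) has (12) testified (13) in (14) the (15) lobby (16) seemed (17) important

7

The displaced element is "a nurse" (word 2).
It is linked across 1 clause boundary (Ø).
It functions as the subject of "said", so the gap sits immediately after word 7 ("mentioned").
Base order: A curator has mentioned a nurse said that Tom has testified in the lobby.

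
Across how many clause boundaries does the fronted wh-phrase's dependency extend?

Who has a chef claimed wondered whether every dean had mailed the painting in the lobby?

1

"who" is extracted from the subject of "wondered".
Boundaries crossed, outermost first: [Ø] — 1 in total.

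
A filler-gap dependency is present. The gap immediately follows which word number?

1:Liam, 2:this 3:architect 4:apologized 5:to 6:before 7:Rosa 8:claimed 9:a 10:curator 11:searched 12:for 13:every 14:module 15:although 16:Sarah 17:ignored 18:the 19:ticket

5

The displaced element is "Liam" (word 1).
It functions as the object of the preposition "to" of "apologized", so the gap sits immediately after word 5 ("to").
Base order: This architect apologized to Liam before Rosa claimed a curator searched for every module although Sarah ignored the ticket.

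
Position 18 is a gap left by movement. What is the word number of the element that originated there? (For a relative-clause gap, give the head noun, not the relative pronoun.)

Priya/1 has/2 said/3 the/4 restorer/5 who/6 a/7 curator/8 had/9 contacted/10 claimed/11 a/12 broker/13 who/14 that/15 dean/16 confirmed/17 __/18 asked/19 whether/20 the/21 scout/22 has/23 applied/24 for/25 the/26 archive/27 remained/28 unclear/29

13

The gap at 18 is the subject of "asked", inside a relative clause.
The relative pronoun is "who" (word 14); it is bound by the head noun immediately before it.
Its filler is the head noun "broker", at word 13.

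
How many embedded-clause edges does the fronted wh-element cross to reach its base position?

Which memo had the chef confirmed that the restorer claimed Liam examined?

2

"which memo" is extracted from the object of "examined".
Boundaries crossed, outermost first: [that], [Ø] — 2 in total.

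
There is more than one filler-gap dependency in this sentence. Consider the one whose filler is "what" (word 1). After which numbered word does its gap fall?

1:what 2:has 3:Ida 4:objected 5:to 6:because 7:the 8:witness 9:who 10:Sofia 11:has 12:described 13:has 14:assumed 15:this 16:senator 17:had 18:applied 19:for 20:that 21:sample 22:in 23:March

The displaced element is "what" (word 1).
It functions as the object of the preposition "to" of "objected", so the gap sits immediately after word 5 ("to").
Base order: Ida has objected to what because the witness who Sofia has described has assumed this senator had applied for that sample in March.

5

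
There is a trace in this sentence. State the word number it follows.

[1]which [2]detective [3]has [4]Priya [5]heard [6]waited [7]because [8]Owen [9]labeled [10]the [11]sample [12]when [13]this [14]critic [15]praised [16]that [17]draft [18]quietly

The displaced element is "which detective" (word 2).
It is linked across 1 clause boundary (Ø).
It functions as the subject of "waited", so the gap sits immediately after word 5 ("heard").
Base order: Priya has heard that which detective waited because Owen labeled the sample when this critic praised that draft quietly.

5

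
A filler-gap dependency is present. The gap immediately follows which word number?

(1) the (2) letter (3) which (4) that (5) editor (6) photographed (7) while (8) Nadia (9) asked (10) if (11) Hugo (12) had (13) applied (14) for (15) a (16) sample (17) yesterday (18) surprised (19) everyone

6

The displaced element is "the letter" (word 2).
It functions as the direct object of "photographed", so the gap sits immediately after word 6 ("photographed").
Base order: That editor photographed the letter while Nadia asked if Hugo had applied for a sample yesterday.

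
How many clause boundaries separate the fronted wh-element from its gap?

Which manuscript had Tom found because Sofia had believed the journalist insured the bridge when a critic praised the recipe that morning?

"which manuscript" originates inside the matrix clause — no clause boundary is crossed.

0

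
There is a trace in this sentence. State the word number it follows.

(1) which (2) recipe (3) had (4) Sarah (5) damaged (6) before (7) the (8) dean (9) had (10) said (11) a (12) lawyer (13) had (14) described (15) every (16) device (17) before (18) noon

5

The displaced element is "which recipe" (word 2).
It functions as the direct object of "damaged", so the gap sits immediately after word 5 ("damaged").
Base order: Sarah had damaged which recipe before the dean had said a lawyer had described every device before noon.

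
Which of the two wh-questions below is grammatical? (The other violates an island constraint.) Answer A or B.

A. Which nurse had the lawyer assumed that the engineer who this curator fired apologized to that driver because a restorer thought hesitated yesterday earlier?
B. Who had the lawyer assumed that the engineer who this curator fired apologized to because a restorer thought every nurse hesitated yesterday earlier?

In A, the wh-phrase is extracted from inside an adjunct island (introduced by "because"), which blocks movement.
In B, the extraction path crosses only that-complement boundaries, which are transparent.
So B is grammatical.

B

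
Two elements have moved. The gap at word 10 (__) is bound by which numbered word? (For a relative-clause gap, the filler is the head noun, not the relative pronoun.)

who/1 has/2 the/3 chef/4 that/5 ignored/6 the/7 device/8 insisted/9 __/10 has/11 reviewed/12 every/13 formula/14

The marked gap is the subject of "reviewed".
Its filler is the fronted wh-phrase "who", at word 1.
(The other dependency links word 4 to a gap after word 5.)

1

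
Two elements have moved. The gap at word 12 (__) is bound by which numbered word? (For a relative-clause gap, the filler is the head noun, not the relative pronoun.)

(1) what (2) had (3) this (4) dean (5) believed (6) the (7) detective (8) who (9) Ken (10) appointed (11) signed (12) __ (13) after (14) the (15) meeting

1

The marked gap is the direct object of "signed".
Its filler is the fronted wh-phrase "what", at word 1.
(The other dependency links word 7 to a gap after word 10.)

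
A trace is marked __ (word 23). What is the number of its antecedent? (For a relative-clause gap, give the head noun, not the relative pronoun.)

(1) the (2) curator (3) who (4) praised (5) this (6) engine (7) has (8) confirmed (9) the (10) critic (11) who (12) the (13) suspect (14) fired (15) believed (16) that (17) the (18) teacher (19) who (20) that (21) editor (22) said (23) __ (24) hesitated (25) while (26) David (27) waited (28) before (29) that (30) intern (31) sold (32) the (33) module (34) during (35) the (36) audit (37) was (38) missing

The gap at 23 is the subject of "hesitated", inside a relative clause.
The relative pronoun is "who" (word 19); it is bound by the head noun immediately before it.
Its filler is the head noun "teacher", at word 18.

18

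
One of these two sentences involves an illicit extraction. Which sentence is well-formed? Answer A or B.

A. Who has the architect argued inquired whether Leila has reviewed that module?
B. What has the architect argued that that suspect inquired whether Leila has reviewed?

A

In B, the wh-phrase is extracted from inside a wh-island (introduced by "whether"), which blocks movement.
In A, the extraction path crosses only that-complement boundaries, which are transparent.
So A is grammatical.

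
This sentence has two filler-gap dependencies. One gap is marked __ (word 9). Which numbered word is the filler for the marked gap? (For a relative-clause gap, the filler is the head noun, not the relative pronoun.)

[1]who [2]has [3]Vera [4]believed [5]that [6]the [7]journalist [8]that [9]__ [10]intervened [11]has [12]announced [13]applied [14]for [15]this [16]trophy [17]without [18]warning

7

The marked gap is inside the relative clause, the subject of "intervened".
Its filler is the head noun "journalist" (via "that"), at word 7.
(The other dependency links word 1 to a gap after word 12.)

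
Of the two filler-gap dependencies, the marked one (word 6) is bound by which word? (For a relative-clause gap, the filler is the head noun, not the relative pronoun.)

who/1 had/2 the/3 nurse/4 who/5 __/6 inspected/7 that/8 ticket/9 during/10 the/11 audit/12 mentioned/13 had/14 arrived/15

The marked gap is inside the relative clause, the subject of "inspected".
Its filler is the head noun "nurse" (via "who"), at word 4.
(The other dependency links word 1 to a gap after word 13.)

4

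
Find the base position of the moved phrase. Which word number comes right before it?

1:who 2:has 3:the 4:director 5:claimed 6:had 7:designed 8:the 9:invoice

The displaced element is "who" (word 1).
It is linked across 1 clause boundary (Ø).
It functions as the subject of "designed", so the gap sits immediately after word 5 ("claimed").
Base order: The director has claimed that who had designed the invoice.

5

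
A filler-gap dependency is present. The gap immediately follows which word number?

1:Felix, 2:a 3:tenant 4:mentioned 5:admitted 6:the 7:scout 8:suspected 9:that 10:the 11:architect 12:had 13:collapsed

The displaced element is "Felix" (word 1).
It is linked across 1 clause boundary (Ø).
It functions as the subject of "admitted", so the gap sits immediately after word 4 ("mentioned").
Base order: A tenant mentioned Felix admitted the scout suspected that the architect had collapsed.

4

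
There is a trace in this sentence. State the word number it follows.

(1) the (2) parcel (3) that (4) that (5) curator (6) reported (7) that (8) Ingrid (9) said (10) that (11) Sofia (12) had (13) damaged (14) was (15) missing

13

The displaced element is "the parcel" (word 2).
It is linked across 2 clause boundaries (that → that).
It functions as the direct object of "damaged", so the gap sits immediately after word 13 ("damaged").
Base order: That curator reported that Ingrid said that Sofia had damaged the parcel.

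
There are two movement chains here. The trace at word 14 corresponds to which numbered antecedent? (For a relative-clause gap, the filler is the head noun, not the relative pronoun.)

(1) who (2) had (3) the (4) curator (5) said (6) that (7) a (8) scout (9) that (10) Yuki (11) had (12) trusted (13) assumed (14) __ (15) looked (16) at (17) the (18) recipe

1

The marked gap is the subject of "looked".
Its filler is the fronted wh-phrase "who", at word 1.
(The other dependency links word 8 to a gap after word 12.)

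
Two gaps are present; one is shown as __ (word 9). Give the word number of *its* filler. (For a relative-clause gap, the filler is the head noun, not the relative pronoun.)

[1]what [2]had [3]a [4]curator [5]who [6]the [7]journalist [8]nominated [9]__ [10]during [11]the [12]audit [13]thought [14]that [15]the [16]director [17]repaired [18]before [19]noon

4

The marked gap is inside the relative clause, the direct object of "nominated".
Its filler is the head noun "curator" (via "who"), at word 4.
(The other dependency links word 1 to a gap after word 17.)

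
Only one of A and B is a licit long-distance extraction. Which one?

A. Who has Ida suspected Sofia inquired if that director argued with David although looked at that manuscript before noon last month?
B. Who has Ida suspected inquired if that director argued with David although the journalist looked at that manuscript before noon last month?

In A, the wh-phrase is extracted from inside a wh-island (introduced by "if"), which blocks movement.
In B, the extraction path crosses only that-complement boundaries, which are transparent.
So B is grammatical.

B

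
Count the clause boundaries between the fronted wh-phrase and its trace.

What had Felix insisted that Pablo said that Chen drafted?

2

"what" is extracted from the object of "drafted".
Boundaries crossed, outermost first: [that], [that] — 2 in total.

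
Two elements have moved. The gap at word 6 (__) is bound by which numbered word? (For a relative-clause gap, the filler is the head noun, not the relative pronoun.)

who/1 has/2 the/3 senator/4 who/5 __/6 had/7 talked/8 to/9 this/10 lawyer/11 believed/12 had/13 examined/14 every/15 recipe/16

The marked gap is inside the relative clause, the subject of "talked".
Its filler is the head noun "senator" (via "who"), at word 4.
(The other dependency links word 1 to a gap after word 12.)

4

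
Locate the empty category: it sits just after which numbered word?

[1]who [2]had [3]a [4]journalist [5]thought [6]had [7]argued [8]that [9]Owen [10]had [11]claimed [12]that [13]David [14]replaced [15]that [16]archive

The displaced element is "who" (word 1).
It is linked across 1 clause boundary (Ø).
It functions as the subject of "argued", so the gap sits immediately after word 5 ("thought").
Base order: A journalist had thought that who had argued that Owen had claimed that David replaced that archive.

5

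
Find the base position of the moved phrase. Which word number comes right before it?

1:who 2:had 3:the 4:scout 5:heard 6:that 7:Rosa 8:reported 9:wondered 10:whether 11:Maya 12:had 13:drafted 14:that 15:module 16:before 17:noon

8

The displaced element is "who" (word 1).
It is linked across 2 clause boundaries (that → Ø).
It functions as the subject of "wondered", so the gap sits immediately after word 8 ("reported").
Base order: The scout had heard that Rosa reported that who wondered whether Maya had drafted that module before noon.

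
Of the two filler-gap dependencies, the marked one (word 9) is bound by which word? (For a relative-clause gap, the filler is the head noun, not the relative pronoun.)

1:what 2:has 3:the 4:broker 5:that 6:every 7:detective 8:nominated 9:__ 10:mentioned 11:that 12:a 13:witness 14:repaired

The marked gap is inside the relative clause, the direct object of "nominated".
Its filler is the head noun "broker" (via "that"), at word 4.
(The other dependency links word 1 to a gap after word 14.)

4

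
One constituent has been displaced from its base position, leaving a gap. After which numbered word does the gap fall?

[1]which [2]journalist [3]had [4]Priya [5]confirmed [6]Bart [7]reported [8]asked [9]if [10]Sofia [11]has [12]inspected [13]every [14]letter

7

The displaced element is "which journalist" (word 2).
It is linked across 2 clause boundaries (Ø → Ø).
It functions as the subject of "asked", so the gap sits immediately after word 7 ("reported").
Base order: Priya had confirmed Bart reported which journalist asked if Sofia has inspected every letter.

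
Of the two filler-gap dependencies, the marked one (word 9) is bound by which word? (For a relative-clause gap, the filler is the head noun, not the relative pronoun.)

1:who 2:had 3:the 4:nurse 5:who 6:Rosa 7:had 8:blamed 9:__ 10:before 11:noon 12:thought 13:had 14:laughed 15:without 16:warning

The marked gap is inside the relative clause, the direct object of "blamed".
Its filler is the head noun "nurse" (via "who"), at word 4.
(The other dependency links word 1 to a gap after word 12.)

4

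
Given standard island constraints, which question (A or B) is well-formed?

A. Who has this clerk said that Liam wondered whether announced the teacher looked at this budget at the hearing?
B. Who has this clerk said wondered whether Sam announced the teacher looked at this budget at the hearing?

B

In A, the wh-phrase is extracted from inside a wh-island (introduced by "whether"), which blocks movement.
In B, the extraction path crosses only that-complement boundaries, which are transparent.
So B is grammatical.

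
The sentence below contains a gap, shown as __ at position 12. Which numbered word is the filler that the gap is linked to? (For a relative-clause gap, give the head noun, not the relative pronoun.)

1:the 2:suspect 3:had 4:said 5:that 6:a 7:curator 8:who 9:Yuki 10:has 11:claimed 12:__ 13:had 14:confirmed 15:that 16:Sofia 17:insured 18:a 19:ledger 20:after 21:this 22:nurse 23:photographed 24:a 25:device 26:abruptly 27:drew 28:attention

The gap at 12 is the subject of "confirmed", inside a relative clause.
The relative pronoun is "who" (word 8); it is bound by the head noun immediately before it.
Its filler is the head noun "curator", at word 7.

7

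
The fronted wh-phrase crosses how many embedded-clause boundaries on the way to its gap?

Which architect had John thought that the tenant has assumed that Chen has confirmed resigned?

"which architect" is extracted from the subject of "resigned".
Boundaries crossed, outermost first: [that], [that], [Ø] — 3 in total.

3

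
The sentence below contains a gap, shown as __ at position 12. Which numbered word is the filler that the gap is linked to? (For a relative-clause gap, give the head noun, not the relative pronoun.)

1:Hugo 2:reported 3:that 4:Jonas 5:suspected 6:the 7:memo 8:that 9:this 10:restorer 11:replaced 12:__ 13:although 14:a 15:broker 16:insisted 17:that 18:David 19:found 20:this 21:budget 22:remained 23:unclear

7

The gap at 12 is the object of "replaced", inside a relative clause.
The relative pronoun is "that" (word 8); it is bound by the head noun immediately before it.
Its filler is the head noun "memo", at word 7.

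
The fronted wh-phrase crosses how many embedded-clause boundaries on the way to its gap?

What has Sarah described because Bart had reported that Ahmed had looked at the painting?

"what" originates inside the matrix clause — no clause boundary is crossed.

0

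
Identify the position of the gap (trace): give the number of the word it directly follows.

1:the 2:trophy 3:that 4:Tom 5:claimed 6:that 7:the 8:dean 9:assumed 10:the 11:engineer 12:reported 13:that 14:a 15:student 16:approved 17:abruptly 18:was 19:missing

16

The displaced element is "the trophy" (word 2).
It is linked across 3 clause boundaries (that → Ø → that).
It functions as the direct object of "approved", so the gap sits immediately after word 16 ("approved").
Base order: Tom claimed that the dean assumed the engineer reported that a student approved the trophy abruptly.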